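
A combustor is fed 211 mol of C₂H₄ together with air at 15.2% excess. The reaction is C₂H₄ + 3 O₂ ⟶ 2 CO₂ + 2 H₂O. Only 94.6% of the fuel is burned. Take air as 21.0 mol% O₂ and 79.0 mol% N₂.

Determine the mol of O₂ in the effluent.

130 mol

Stoichiometric O₂ = 3 × 211 = 633 mol; O₂ fed = 633 × 1.152 = 729.2 mol.
N₂ fed = 729.2 × 79/21 = 2743 mol.
Fuel reacted = 0.946 × 211 → ξ = 199.6 mol.
Outlet (n = n₀ + ν ξ):
  C₂H₄: 211 − 1(199.6) = 11.39
  O₂: 729.2 − 3(199.6) = 130.4
  N₂: 2743 (inert)
  CO₂: 0 + 2(199.6) = 399.2
  H₂O: 0 + 2(199.6) = 399.2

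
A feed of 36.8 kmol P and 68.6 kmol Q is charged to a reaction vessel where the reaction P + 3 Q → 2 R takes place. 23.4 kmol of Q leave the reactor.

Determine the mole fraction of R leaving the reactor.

For Q: n = n₀ − 3ξ → 23.4 = 68.6 − 3ξ, giving ξ = 15.07 kmol.
Outlet amounts (n = n₀ + ν ξ):
  P: 36.8 − 1(15.07) = 21.73
  Q: 68.6 − 3(15.07) = 23.4
  R: 0 + 2(15.07) = 30.13
Total out = 75.27 kmol; y_R = 30.13 / 75.27 = 0.4004.

0.4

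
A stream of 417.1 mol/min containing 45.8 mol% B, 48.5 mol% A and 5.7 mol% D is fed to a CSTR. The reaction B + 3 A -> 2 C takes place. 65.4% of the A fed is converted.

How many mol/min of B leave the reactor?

147 mol/min

A reacted = 0.654 × 202.3 = 132.3 mol/min; ν_A = −3, so ξ = 132.3/3 = 44.1 mol/min.
Outlet amounts (n = n₀ + ν ξ):
  B: 191 − 1(44.1) = 146.9
  A: 202.3 − 3(44.1) = 69.99
  C: 0 + 2(44.1) = 88.2
  D: 23.77 (inert)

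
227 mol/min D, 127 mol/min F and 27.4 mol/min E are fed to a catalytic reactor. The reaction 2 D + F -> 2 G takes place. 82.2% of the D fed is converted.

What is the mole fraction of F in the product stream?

0.117

D reacted = 0.822 × 227 = 186.6 mol/min; ν_D = −2, so ξ = 186.6/2 = 93.3 mol/min.
Outlet amounts (n = n₀ + ν ξ):
  D: 227 − 2(93.3) = 40.41
  F: 127 − 1(93.3) = 33.7
  G: 0 + 2(93.3) = 186.6
  E: 27.4 (inert)
Total out = 288.1 mol/min; y_F = 33.7 / 288.1 = 0.117.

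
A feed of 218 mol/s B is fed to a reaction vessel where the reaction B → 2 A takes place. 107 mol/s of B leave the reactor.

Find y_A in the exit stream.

For B: n = n₀ − 1ξ → 107 = 218 − 1ξ, giving ξ = 111 mol/s.
Outlet amounts (n = n₀ + ν ξ):
  B: 218 − 1(111) = 107
  A: 0 + 2(111) = 222
Total out = 329 mol/s; y_A = 222 / 329 = 0.6748.

0.675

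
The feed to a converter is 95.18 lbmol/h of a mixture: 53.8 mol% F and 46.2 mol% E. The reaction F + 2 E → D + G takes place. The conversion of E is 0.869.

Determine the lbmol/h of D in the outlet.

19.1 lbmol/h

E reacted = 0.869 × 43.97 = 38.21 lbmol/h; ν_E = −2, so ξ = 38.21/2 = 19.11 lbmol/h.
Outlet amounts (n = n₀ + ν ξ):
  F: 51.21 − 1(19.11) = 32.1
  E: 43.97 − 2(19.11) = 5.76
  D: 0 + 1(19.11) = 19.11
  G: 0 + 1(19.11) = 19.11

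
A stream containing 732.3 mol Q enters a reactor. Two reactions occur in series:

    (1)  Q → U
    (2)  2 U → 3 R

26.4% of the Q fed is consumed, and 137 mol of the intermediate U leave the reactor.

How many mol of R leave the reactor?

Conversion of Q: Q consumed = 1ξ₁ = 0.264 × 732.3 → ξ₁ = 193.3 mol.
U balance: n_U = 0 + 1ξ₁ − 2ξ₂ = 137 → ξ₂ = (1·193.3 − 137)/2 = 28.16 mol.
Outlet amounts (n = n₀ + Σ ν·ξ):
  Q: 732.3 − 1(193.3) = 539
  U: 0 + 1(193.3) − 2(28.16) = 137
  R: 0 + 3(28.16) = 84.49

84.5 mol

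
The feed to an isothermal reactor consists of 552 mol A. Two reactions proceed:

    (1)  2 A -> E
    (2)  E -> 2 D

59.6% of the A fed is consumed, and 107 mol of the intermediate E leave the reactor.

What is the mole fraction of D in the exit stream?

0.258

Conversion of A: A consumed = 2ξ₁ = 0.596 × 552 → ξ₁ = 164.5 mol.
E balance: n_E = 0 + 1ξ₁ − 1ξ₂ = 107 → ξ₂ = (1·164.5 − 107)/1 = 57.5 mol.
Outlet amounts (n = n₀ + Σ ν·ξ):
  A: 552 − 2(164.5) = 223
  E: 0 + 1(164.5) − 1(57.5) = 107
  D: 0 + 2(57.5) = 115
Total out = 445 mol; y_D = 115 / 445 = 0.2584.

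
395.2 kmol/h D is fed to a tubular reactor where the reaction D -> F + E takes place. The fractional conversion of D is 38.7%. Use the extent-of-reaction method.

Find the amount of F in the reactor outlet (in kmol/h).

D reacted = 0.387 × 395.2 = 152.9 kmol/h; ν_D = −1, so ξ = 152.9/1 = 152.9 kmol/h.
Outlet amounts (n = n₀ + ν ξ):
  D: 395.2 − 1(152.9) = 242.3
  F: 0 + 1(152.9) = 152.9
  E: 0 + 1(152.9) = 152.9

153 kmol/h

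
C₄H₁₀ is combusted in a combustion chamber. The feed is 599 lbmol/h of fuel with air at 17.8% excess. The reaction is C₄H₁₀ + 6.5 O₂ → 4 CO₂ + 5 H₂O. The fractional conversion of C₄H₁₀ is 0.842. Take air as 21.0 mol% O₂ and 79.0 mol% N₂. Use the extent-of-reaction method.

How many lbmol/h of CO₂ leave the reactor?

2020 lbmol/h

Stoichiometric O₂ = 6.5 × 599 = 3894 lbmol/h; O₂ fed = 3894 × 1.178 = 4587 lbmol/h.
N₂ fed = 4587 × 79/21 = 17250 lbmol/h.
Fuel reacted = 0.842 × 599 → ξ = 504.4 lbmol/h.
Outlet (n = n₀ + ν ξ):
  C₄H₁₀: 599 − 1(504.4) = 94.64
  O₂: 4587 − 6.5(504.4) = 1308
  N₂: 17250 (inert)
  CO₂: 0 + 4(504.4) = 2017
  H₂O: 0 + 5(504.4) = 2522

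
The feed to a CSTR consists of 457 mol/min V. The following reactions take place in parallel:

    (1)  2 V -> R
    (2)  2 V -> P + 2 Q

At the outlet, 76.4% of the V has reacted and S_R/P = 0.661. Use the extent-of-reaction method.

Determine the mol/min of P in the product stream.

Conversion of V: V consumed = 0.764 × 457 = 349.1 mol/min = 2ξ₁ + 2ξ₂.
Selectivity: 1ξ₁ / (1ξ₂) = 0.661 → ξ₁ = 0.661 ξ₂.
Substitute: (2·0.661 + 2) ξ₂ = 349.1 → ξ₂ = 105.1 mol/min, ξ₁ = 69.47 mol/min.
Outlet amounts (n = n₀ + Σ ν·ξ):
  V: 457 − 2(69.47) − 2(105.1) = 107.9
  R: 0 + 1(69.47) = 69.47
  P: 0 + 1(105.1) = 105.1
  Q: 0 + 2(105.1) = 210.2

105 mol/min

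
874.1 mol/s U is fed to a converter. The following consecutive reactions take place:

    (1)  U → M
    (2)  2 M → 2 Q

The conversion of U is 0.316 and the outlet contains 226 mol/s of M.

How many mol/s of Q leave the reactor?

Conversion of U: U consumed = 1ξ₁ = 0.316 × 874.1 → ξ₁ = 276.2 mol/s.
M balance: n_M = 0 + 1ξ₁ − 2ξ₂ = 226 → ξ₂ = (1·276.2 − 226)/2 = 25.11 mol/s.
Outlet amounts (n = n₀ + Σ ν·ξ):
  U: 874.1 − 1(276.2) = 597.9
  M: 0 + 1(276.2) − 2(25.11) = 226
  Q: 0 + 2(25.11) = 50.22

50.2 mol/s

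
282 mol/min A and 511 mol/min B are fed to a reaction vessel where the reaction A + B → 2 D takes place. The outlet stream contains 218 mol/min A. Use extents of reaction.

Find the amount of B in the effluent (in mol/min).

447 mol/min

For A: n = n₀ − 1ξ → 218 = 282 − 1ξ, giving ξ = 64 mol/min.
Outlet amounts (n = n₀ + ν ξ):
  A: 282 − 1(64) = 218
  B: 511 − 1(64) = 447
  D: 0 + 2(64) = 128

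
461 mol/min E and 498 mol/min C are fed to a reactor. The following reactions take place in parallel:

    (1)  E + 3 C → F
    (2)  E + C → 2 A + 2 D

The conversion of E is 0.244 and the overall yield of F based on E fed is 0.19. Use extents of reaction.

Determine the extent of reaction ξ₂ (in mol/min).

Yield of F: 1ξ₁ / 461 = 0.19 → ξ₁ = 87.59 mol/min.
Conversion of E: 1ξ₁ + 1ξ₂ = 0.244 × 461 = 112.5 → ξ₂ = 24.89 mol/min.
Outlet amounts (n = n₀ + Σ ν·ξ):
  E: 461 − 1(87.59) − 1(24.89) = 348.5
  C: 498 − 3(87.59) − 1(24.89) = 210.3
  F: 0 + 1(87.59) = 87.59
  A: 0 + 2(24.89) = 49.79
  D: 0 + 2(24.89) = 49.79

ξ₂ = 24.9 mol/min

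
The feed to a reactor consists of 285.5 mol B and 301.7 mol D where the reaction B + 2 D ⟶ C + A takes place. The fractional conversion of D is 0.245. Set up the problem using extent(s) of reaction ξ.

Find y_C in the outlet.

0.0672

D reacted = 0.245 × 301.7 = 73.92 mol; ν_D = −2, so ξ = 73.92/2 = 36.96 mol.
Outlet amounts (n = n₀ + ν ξ):
  B: 285.5 − 1(36.96) = 248.5
  D: 301.7 − 2(36.96) = 227.8
  C: 0 + 1(36.96) = 36.96
  A: 0 + 1(36.96) = 36.96
Total out = 550.2 mol; y_C = 36.96 / 550.2 = 0.06717.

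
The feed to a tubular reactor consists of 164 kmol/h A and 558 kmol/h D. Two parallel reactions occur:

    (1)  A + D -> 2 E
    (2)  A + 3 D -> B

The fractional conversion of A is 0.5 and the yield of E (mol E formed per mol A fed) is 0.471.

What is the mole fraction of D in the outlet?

0.658

Yield of E: 2ξ₁ / 164 = 0.471 → ξ₁ = 38.62 kmol/h.
Conversion of A: 1ξ₁ + 1ξ₂ = 0.5 × 164 = 82 → ξ₂ = 43.38 kmol/h.
Outlet amounts (n = n₀ + Σ ν·ξ):
  A: 164 − 1(38.62) − 1(43.38) = 82
  D: 558 − 1(38.62) − 3(43.38) = 389.2
  E: 0 + 2(38.62) = 77.24
  B: 0 + 1(43.38) = 43.38
Total out = 591.9 kmol/h; y_D = 389.2 / 591.9 = 0.6577.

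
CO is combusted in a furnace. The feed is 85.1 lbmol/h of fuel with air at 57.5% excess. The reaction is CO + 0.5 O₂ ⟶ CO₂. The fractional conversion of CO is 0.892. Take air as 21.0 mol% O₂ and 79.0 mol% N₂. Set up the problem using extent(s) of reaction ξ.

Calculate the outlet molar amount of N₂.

252 lbmol/h

Stoichiometric O₂ = 0.5 × 85.1 = 42.55 lbmol/h; O₂ fed = 42.55 × 1.575 = 67.02 lbmol/h.
N₂ fed = 67.02 × 79/21 = 252.1 lbmol/h.
Fuel reacted = 0.892 × 85.1 → ξ = 75.91 lbmol/h.
Outlet (n = n₀ + ν ξ):
  CO: 85.1 − 1(75.91) = 9.191
  O₂: 67.02 − 0.5(75.91) = 29.06
  N₂: 252.1 (inert)
  CO₂: 0 + 1(75.91) = 75.91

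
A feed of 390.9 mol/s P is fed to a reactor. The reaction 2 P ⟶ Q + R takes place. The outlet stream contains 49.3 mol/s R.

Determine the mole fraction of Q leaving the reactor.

For R: n = n₀ + 1ξ → 49.3 = 0 + 1ξ, giving ξ = 49.3 mol/s.
Outlet amounts (n = n₀ + ν ξ):
  P: 390.9 − 2(49.3) = 292.3
  Q: 0 + 1(49.3) = 49.3
  R: 0 + 1(49.3) = 49.3
Total out = 390.9 mol/s; y_Q = 49.3 / 390.9 = 0.1261.

0.126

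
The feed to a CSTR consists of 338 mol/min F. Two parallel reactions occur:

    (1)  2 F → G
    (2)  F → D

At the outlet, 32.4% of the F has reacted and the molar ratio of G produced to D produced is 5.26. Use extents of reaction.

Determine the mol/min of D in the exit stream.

Conversion of F: F consumed = 0.324 × 338 = 109.5 mol/min = 2ξ₁ + 1ξ₂.
Selectivity: 1ξ₁ / (1ξ₂) = 5.26 → ξ₁ = 5.26 ξ₂.
Substitute: (2·5.26 + 1) ξ₂ = 109.5 → ξ₂ = 9.506 mol/min, ξ₁ = 50 mol/min.
Outlet amounts (n = n₀ + Σ ν·ξ):
  F: 338 − 2(50) − 1(9.506) = 228.5
  G: 0 + 1(50) = 50
  D: 0 + 1(9.506) = 9.506

9.51 mol/min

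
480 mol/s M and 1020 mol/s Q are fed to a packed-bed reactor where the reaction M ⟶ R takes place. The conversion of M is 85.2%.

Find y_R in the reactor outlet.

0.273

M reacted = 0.852 × 480 = 409 mol/s; ν_M = −1, so ξ = 409/1 = 409 mol/s.
Outlet amounts (n = n₀ + ν ξ):
  M: 480 − 1(409) = 71.04
  R: 0 + 1(409) = 409
  Q: 1020 (inert)
Total out = 1500 mol/s; y_R = 409 / 1500 = 0.2726.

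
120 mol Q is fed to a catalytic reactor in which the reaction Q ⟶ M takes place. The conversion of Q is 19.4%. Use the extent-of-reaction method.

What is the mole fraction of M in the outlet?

Q reacted = 0.194 × 120 = 23.28 mol; ν_Q = −1, so ξ = 23.28/1 = 23.28 mol.
Outlet amounts (n = n₀ + ν ξ):
  Q: 120 − 1(23.28) = 96.72
  M: 0 + 1(23.28) = 23.28
Total out = 120 mol; y_M = 23.28 / 120 = 0.194.

0.194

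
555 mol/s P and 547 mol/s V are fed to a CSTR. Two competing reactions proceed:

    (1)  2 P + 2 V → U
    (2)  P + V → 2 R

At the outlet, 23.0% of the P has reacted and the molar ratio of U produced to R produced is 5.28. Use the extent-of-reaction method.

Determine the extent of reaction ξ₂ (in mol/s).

ξ₂ = 5.77 mol/s

Conversion of P: P consumed = 0.23 × 555 = 127.7 mol/s = 2ξ₁ + 1ξ₂.
Selectivity: 1ξ₁ / (2ξ₂) = 5.28 → ξ₁ = 10.56 ξ₂.
Substitute: (2·10.56 + 1) ξ₂ = 127.7 → ξ₂ = 5.771 mol/s, ξ₁ = 60.94 mol/s.
Outlet amounts (n = n₀ + Σ ν·ξ):
  P: 555 − 2(60.94) − 1(5.771) = 427.3
  V: 547 − 2(60.94) − 1(5.771) = 419.3
  U: 0 + 1(60.94) = 60.94
  R: 0 + 2(5.771) = 11.54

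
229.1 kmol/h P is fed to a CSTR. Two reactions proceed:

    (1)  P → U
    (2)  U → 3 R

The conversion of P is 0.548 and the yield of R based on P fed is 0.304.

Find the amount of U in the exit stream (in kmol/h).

Conversion of P: P consumed = 1ξ₁ = 0.548 × 229.1 → ξ₁ = 125.5 kmol/h.
Yield of R: 3ξ₂ / 229.1 = 0.304 → ξ₂ = 23.22 kmol/h.
Outlet amounts (n = n₀ + Σ ν·ξ):
  P: 229.1 − 1(125.5) = 103.6
  U: 0 + 1(125.5) − 1(23.22) = 102.3
  R: 0 + 3(23.22) = 69.65

102 kmol/h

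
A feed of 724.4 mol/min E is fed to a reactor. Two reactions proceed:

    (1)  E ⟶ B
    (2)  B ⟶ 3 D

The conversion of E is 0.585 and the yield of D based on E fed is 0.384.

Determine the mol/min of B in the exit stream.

Conversion of E: E consumed = 1ξ₁ = 0.585 × 724.4 → ξ₁ = 423.8 mol/min.
Yield of D: 3ξ₂ / 724.4 = 0.384 → ξ₂ = 92.72 mol/min.
Outlet amounts (n = n₀ + Σ ν·ξ):
  E: 724.4 − 1(423.8) = 300.6
  B: 0 + 1(423.8) − 1(92.72) = 331.1
  D: 0 + 3(92.72) = 278.2

331 mol/min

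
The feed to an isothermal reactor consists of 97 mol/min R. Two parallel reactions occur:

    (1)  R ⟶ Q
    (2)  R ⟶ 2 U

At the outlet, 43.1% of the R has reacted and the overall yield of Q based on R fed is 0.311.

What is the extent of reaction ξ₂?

ξ₂ = 11.6 mol/min

Yield of Q: 1ξ₁ / 97 = 0.311 → ξ₁ = 30.17 mol/min.
Conversion of R: 1ξ₁ + 1ξ₂ = 0.431 × 97 = 41.81 → ξ₂ = 11.64 mol/min.
Outlet amounts (n = n₀ + Σ ν·ξ):
  R: 97 − 1(30.17) − 1(11.64) = 55.19
  Q: 0 + 1(30.17) = 30.17
  U: 0 + 2(11.64) = 23.28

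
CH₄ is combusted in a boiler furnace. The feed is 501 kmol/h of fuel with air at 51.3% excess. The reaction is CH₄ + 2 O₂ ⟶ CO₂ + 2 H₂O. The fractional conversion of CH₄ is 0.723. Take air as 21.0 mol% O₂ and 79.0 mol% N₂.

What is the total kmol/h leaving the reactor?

7720 kmol/h

Stoichiometric O₂ = 2 × 501 = 1002 kmol/h; O₂ fed = 1002 × 1.513 = 1516 kmol/h.
N₂ fed = 1516 × 79/21 = 5703 kmol/h.
Fuel reacted = 0.723 × 501 → ξ = 362.2 kmol/h.
Outlet (n = n₀ + ν ξ):
  CH₄: 501 − 1(362.2) = 138.8
  O₂: 1516 − 2(362.2) = 791.6
  N₂: 5703 (inert)
  CO₂: 0 + 1(362.2) = 362.2
  H₂O: 0 + 2(362.2) = 724.4
Total out = 138.8 + 791.6 + 5703 + 362.2 + 724.4 = 7720 kmol/h.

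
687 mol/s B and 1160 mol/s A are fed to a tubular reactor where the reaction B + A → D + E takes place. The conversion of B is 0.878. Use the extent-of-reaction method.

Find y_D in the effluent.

0.327

B reacted = 0.878 × 687 = 603.2 mol/s; ν_B = −1, so ξ = 603.2/1 = 603.2 mol/s.
Outlet amounts (n = n₀ + ν ξ):
  B: 687 − 1(603.2) = 83.81
  A: 1160 − 1(603.2) = 556.8
  D: 0 + 1(603.2) = 603.2
  E: 0 + 1(603.2) = 603.2
Total out = 1847 mol/s; y_D = 603.2 / 1847 = 0.3266.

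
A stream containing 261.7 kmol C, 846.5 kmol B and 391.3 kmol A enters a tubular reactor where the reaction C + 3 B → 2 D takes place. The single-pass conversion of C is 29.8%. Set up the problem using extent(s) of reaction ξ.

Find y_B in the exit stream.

0.456

C reacted = 0.298 × 261.7 = 77.99 kmol; ν_C = −1, so ξ = 77.99/1 = 77.99 kmol.
Outlet amounts (n = n₀ + ν ξ):
  C: 261.7 − 1(77.99) = 183.7
  B: 846.5 − 3(77.99) = 612.5
  D: 0 + 2(77.99) = 156
  A: 391.3 (inert)
Total out = 1344 kmol; y_B = 612.5 / 1344 = 0.4559.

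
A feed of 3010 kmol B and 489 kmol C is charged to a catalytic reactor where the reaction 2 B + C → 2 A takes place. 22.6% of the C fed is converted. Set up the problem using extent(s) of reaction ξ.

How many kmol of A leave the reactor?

221 kmol

C reacted = 0.226 × 489 = 110.5 kmol; ν_C = −1, so ξ = 110.5/1 = 110.5 kmol.
Outlet amounts (n = n₀ + ν ξ):
  B: 3010 − 2(110.5) = 2789
  C: 489 − 1(110.5) = 378.5
  A: 0 + 2(110.5) = 221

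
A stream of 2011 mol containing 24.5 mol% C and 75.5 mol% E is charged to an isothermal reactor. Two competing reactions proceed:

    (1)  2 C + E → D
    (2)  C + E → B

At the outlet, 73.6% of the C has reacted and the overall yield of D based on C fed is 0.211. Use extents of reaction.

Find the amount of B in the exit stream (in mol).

Yield of D: 1ξ₁ / 492.7 = 0.211 → ξ₁ = 104 mol.
Conversion of C: 2ξ₁ + 1ξ₂ = 0.736 × 492.7 = 362.6 → ξ₂ = 154.7 mol.
Outlet amounts (n = n₀ + Σ ν·ξ):
  C: 492.7 − 2(104) − 1(154.7) = 130.1
  E: 1518 − 1(104) − 1(154.7) = 1260
  D: 0 + 1(104) = 104
  B: 0 + 1(154.7) = 154.7

155 mol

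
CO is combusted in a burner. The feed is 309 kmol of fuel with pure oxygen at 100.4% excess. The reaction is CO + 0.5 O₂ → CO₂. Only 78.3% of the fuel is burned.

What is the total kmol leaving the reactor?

498 kmol

Stoichiometric O₂ = 0.5 × 309 = 154.5 kmol; O₂ fed = 154.5 × 2.004 = 309.6 kmol.
Fuel reacted = 0.783 × 309 → ξ = 241.9 kmol.
Outlet (n = n₀ + ν ξ):
  CO: 309 − 1(241.9) = 67.05
  O₂: 309.6 − 0.5(241.9) = 188.6
  CO₂: 0 + 1(241.9) = 241.9
Total out = 67.05 + 188.6 + 241.9 = 497.6 kmol.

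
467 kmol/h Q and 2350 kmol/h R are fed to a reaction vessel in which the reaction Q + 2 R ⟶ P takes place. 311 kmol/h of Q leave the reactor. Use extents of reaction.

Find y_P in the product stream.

For Q: n = n₀ − 1ξ → 311 = 467 − 1ξ, giving ξ = 156 kmol/h.
Outlet amounts (n = n₀ + ν ξ):
  Q: 467 − 1(156) = 311
  R: 2350 − 2(156) = 2038
  P: 0 + 1(156) = 156
Total out = 2505 kmol/h; y_P = 156 / 2505 = 0.06228.

0.0623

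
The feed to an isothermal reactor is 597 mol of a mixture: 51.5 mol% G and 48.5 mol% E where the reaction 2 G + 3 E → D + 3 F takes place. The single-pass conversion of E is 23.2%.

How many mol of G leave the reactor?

263 mol

E reacted = 0.232 × 289.5 = 67.17 mol; ν_E = −3, so ξ = 67.17/3 = 22.39 mol.
Outlet amounts (n = n₀ + ν ξ):
  G: 307.5 − 2(22.39) = 262.7
  E: 289.5 − 3(22.39) = 222.4
  D: 0 + 1(22.39) = 22.39
  F: 0 + 3(22.39) = 67.17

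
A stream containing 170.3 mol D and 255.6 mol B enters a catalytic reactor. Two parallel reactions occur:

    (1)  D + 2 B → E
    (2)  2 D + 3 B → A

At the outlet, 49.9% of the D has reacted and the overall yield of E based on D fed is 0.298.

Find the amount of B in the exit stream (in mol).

103 mol

Yield of E: 1ξ₁ / 170.3 = 0.298 → ξ₁ = 50.75 mol.
Conversion of D: 1ξ₁ + 2ξ₂ = 0.499 × 170.3 = 84.98 → ξ₂ = 17.12 mol.
Outlet amounts (n = n₀ + Σ ν·ξ):
  D: 170.3 − 1(50.75) − 2(17.12) = 85.32
  B: 255.6 − 2(50.75) − 3(17.12) = 102.8
  E: 0 + 1(50.75) = 50.75
  A: 0 + 1(17.12) = 17.12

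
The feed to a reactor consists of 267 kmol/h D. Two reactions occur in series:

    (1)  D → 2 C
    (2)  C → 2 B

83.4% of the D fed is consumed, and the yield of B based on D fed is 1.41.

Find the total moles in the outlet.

Conversion of D: D consumed = 1ξ₁ = 0.834 × 267 → ξ₁ = 222.7 kmol/h.
Yield of B: 2ξ₂ / 267 = 1.41 → ξ₂ = 188.2 kmol/h.
Outlet amounts (n = n₀ + Σ ν·ξ):
  D: 267 − 1(222.7) = 44.32
  C: 0 + 2(222.7) − 1(188.2) = 257.1
  B: 0 + 2(188.2) = 376.5
Total out = 44.32 + 257.1 + 376.5 = 677.9 kmol/h.

678 kmol/h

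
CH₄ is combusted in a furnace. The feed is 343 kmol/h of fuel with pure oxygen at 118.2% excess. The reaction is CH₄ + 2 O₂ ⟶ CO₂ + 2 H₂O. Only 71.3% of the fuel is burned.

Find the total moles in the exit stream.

1840 kmol/h

Stoichiometric O₂ = 2 × 343 = 686 kmol/h; O₂ fed = 686 × 2.182 = 1497 kmol/h.
Fuel reacted = 0.713 × 343 → ξ = 244.6 kmol/h.
Outlet (n = n₀ + ν ξ):
  CH₄: 343 − 1(244.6) = 98.44
  O₂: 1497 − 2(244.6) = 1008
  CO₂: 0 + 1(244.6) = 244.6
  H₂O: 0 + 2(244.6) = 489.1
Total out = 98.44 + 1008 + 244.6 + 489.1 = 1840 kmol/h.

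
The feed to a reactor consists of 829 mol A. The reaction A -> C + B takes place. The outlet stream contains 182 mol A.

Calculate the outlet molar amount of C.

647 mol

For A: n = n₀ − 1ξ → 182 = 829 − 1ξ, giving ξ = 647 mol.
Outlet amounts (n = n₀ + ν ξ):
  A: 829 − 1(647) = 182
  C: 0 + 1(647) = 647
  B: 0 + 1(647) = 647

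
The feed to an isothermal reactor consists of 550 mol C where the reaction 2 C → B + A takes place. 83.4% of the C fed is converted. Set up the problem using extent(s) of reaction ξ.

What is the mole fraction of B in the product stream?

0.417

C reacted = 0.834 × 550 = 458.7 mol; ν_C = −2, so ξ = 458.7/2 = 229.3 mol.
Outlet amounts (n = n₀ + ν ξ):
  C: 550 − 2(229.3) = 91.3
  B: 0 + 1(229.3) = 229.3
  A: 0 + 1(229.3) = 229.3
Total out = 550 mol; y_B = 229.3 / 550 = 0.417.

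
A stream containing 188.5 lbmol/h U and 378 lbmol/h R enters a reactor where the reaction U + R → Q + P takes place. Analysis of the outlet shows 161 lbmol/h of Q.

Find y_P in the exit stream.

0.284

For Q: n = n₀ + 1ξ → 161 = 0 + 1ξ, giving ξ = 161 lbmol/h.
Outlet amounts (n = n₀ + ν ξ):
  U: 188.5 − 1(161) = 27.5
  R: 378 − 1(161) = 217
  Q: 0 + 1(161) = 161
  P: 0 + 1(161) = 161
Total out = 566.5 lbmol/h; y_P = 161 / 566.5 = 0.2842.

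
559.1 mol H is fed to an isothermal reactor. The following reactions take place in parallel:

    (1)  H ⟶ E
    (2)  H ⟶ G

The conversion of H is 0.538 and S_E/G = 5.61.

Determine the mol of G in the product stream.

45.5 mol

Conversion of H: H consumed = 0.538 × 559.1 = 300.8 mol = 1ξ₁ + 1ξ₂.
Selectivity: 1ξ₁ / (1ξ₂) = 5.61 → ξ₁ = 5.61 ξ₂.
Substitute: (1·5.61 + 1) ξ₂ = 300.8 → ξ₂ = 45.51 mol, ξ₁ = 255.3 mol.
Outlet amounts (n = n₀ + Σ ν·ξ):
  H: 559.1 − 1(255.3) − 1(45.51) = 258.3
  E: 0 + 1(255.3) = 255.3
  G: 0 + 1(45.51) = 45.51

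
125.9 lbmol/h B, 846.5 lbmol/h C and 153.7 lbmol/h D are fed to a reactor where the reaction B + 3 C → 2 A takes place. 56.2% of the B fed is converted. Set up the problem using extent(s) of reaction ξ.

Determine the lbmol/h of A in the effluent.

B reacted = 0.562 × 125.9 = 70.76 lbmol/h; ν_B = −1, so ξ = 70.76/1 = 70.76 lbmol/h.
Outlet amounts (n = n₀ + ν ξ):
  B: 125.9 − 1(70.76) = 55.14
  C: 846.5 − 3(70.76) = 634.2
  A: 0 + 2(70.76) = 141.5
  D: 153.7 (inert)

142 lbmol/h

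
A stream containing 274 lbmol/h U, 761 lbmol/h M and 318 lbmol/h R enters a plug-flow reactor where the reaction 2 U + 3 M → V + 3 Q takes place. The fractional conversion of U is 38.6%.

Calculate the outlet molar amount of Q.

U reacted = 0.386 × 274 = 105.8 lbmol/h; ν_U = −2, so ξ = 105.8/2 = 52.88 lbmol/h.
Outlet amounts (n = n₀ + ν ξ):
  U: 274 − 2(52.88) = 168.2
  M: 761 − 3(52.88) = 602.4
  V: 0 + 1(52.88) = 52.88
  Q: 0 + 3(52.88) = 158.6
  R: 318 (inert)

159 lbmol/h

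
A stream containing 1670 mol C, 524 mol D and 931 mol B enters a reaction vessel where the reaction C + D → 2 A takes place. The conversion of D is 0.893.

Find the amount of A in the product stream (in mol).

936 mol

D reacted = 0.893 × 524 = 467.9 mol; ν_D = −1, so ξ = 467.9/1 = 467.9 mol.
Outlet amounts (n = n₀ + ν ξ):
  C: 1670 − 1(467.9) = 1202
  D: 524 − 1(467.9) = 56.07
  A: 0 + 2(467.9) = 935.9
  B: 931 (inert)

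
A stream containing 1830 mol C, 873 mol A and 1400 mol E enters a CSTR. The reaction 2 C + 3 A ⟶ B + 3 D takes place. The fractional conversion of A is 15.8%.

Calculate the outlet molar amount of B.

A reacted = 0.158 × 873 = 137.9 mol; ν_A = −3, so ξ = 137.9/3 = 45.98 mol.
Outlet amounts (n = n₀ + ν ξ):
  C: 1830 − 2(45.98) = 1738
  A: 873 − 3(45.98) = 735.1
  B: 0 + 1(45.98) = 45.98
  D: 0 + 3(45.98) = 137.9
  E: 1400 (inert)

46 mol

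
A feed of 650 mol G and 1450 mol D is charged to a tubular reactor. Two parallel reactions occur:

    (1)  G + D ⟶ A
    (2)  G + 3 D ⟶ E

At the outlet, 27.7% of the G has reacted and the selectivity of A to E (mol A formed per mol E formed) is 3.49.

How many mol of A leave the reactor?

140 mol

Conversion of G: G consumed = 0.277 × 650 = 180.1 mol = 1ξ₁ + 1ξ₂.
Selectivity: 1ξ₁ / (1ξ₂) = 3.49 → ξ₁ = 3.49 ξ₂.
Substitute: (1·3.49 + 1) ξ₂ = 180.1 → ξ₂ = 40.1 mol, ξ₁ = 139.9 mol.
Outlet amounts (n = n₀ + Σ ν·ξ):
  G: 650 − 1(139.9) − 1(40.1) = 469.9
  D: 1450 − 1(139.9) − 3(40.1) = 1190
  A: 0 + 1(139.9) = 139.9
  E: 0 + 1(40.1) = 40.1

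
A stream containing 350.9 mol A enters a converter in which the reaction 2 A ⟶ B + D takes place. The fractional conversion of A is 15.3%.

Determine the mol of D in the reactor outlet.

A reacted = 0.153 × 350.9 = 53.69 mol; ν_A = −2, so ξ = 53.69/2 = 26.84 mol.
Outlet amounts (n = n₀ + ν ξ):
  A: 350.9 − 2(26.84) = 297.2
  B: 0 + 1(26.84) = 26.84
  D: 0 + 1(26.84) = 26.84

26.8 mol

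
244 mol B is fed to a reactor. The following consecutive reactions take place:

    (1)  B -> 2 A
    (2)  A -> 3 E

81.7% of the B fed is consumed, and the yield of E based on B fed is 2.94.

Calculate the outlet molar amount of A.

Conversion of B: B consumed = 1ξ₁ = 0.817 × 244 → ξ₁ = 199.3 mol.
Yield of E: 3ξ₂ / 244 = 2.94 → ξ₂ = 239.1 mol.
Outlet amounts (n = n₀ + Σ ν·ξ):
  B: 244 − 1(199.3) = 44.65
  A: 0 + 2(199.3) − 1(239.1) = 159.6
  E: 0 + 3(239.1) = 717.4

160 mol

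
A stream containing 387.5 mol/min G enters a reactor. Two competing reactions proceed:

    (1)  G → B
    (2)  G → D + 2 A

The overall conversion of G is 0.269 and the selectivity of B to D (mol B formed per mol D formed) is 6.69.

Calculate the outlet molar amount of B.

90.7 mol/min

Conversion of G: G consumed = 0.269 × 387.5 = 104.2 mol/min = 1ξ₁ + 1ξ₂.
Selectivity: 1ξ₁ / (1ξ₂) = 6.69 → ξ₁ = 6.69 ξ₂.
Substitute: (1·6.69 + 1) ξ₂ = 104.2 → ξ₂ = 13.55 mol/min, ξ₁ = 90.68 mol/min.
Outlet amounts (n = n₀ + Σ ν·ξ):
  G: 387.5 − 1(90.68) − 1(13.55) = 283.3
  B: 0 + 1(90.68) = 90.68
  D: 0 + 1(13.55) = 13.55
  A: 0 + 2(13.55) = 27.11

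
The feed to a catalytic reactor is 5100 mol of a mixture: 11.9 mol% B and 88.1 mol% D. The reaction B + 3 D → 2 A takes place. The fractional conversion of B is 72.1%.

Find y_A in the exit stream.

0.207

B reacted = 0.721 × 606.9 = 437.6 mol; ν_B = −1, so ξ = 437.6/1 = 437.6 mol.
Outlet amounts (n = n₀ + ν ξ):
  B: 606.9 − 1(437.6) = 169.3
  D: 4493 − 3(437.6) = 3180
  A: 0 + 2(437.6) = 875.1
Total out = 4225 mol; y_A = 875.1 / 4225 = 0.2071.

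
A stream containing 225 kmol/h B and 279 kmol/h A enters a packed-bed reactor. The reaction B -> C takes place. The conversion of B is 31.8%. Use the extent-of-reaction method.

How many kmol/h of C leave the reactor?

71.5 kmol/h

B reacted = 0.318 × 225 = 71.55 kmol/h; ν_B = −1, so ξ = 71.55/1 = 71.55 kmol/h.
Outlet amounts (n = n₀ + ν ξ):
  B: 225 − 1(71.55) = 153.4
  C: 0 + 1(71.55) = 71.55
  A: 279 (inert)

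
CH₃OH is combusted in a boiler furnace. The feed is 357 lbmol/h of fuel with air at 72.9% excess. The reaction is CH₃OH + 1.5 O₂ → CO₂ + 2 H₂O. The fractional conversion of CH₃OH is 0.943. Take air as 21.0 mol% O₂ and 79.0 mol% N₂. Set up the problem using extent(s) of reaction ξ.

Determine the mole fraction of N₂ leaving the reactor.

Stoichiometric O₂ = 1.5 × 357 = 535.5 lbmol/h; O₂ fed = 535.5 × 1.729 = 925.9 lbmol/h.
N₂ fed = 925.9 × 79/21 = 3483 lbmol/h.
Fuel reacted = 0.943 × 357 → ξ = 336.7 lbmol/h.
Outlet (n = n₀ + ν ξ):
  CH₃OH: 357 − 1(336.7) = 20.35
  O₂: 925.9 − 1.5(336.7) = 420.9
  N₂: 3483 (inert)
  CO₂: 0 + 1(336.7) = 336.7
  H₂O: 0 + 2(336.7) = 673.3
Total out = 4934 lbmol/h; y_N₂ = 3483 / 4934 = 0.7059.

0.706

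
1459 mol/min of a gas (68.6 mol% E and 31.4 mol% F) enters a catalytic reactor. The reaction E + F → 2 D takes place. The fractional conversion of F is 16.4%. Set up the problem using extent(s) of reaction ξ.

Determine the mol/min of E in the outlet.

926 mol/min

F reacted = 0.164 × 458.1 = 75.13 mol/min; ν_F = −1, so ξ = 75.13/1 = 75.13 mol/min.
Outlet amounts (n = n₀ + ν ξ):
  E: 1001 − 1(75.13) = 925.7
  F: 458.1 − 1(75.13) = 383
  D: 0 + 2(75.13) = 150.3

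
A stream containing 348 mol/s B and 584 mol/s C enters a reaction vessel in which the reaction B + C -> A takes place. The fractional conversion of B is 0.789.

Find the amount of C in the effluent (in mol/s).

B reacted = 0.789 × 348 = 274.6 mol/s; ν_B = −1, so ξ = 274.6/1 = 274.6 mol/s.
Outlet amounts (n = n₀ + ν ξ):
  B: 348 − 1(274.6) = 73.43
  C: 584 − 1(274.6) = 309.4
  A: 0 + 1(274.6) = 274.6

309 mol/s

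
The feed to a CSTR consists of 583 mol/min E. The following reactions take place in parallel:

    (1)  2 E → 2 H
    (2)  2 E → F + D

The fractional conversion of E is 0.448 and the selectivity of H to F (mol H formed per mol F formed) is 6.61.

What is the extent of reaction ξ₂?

Conversion of E: E consumed = 0.448 × 583 = 261.2 mol/min = 2ξ₁ + 2ξ₂.
Selectivity: 2ξ₁ / (1ξ₂) = 6.61 → ξ₁ = 3.305 ξ₂.
Substitute: (2·3.305 + 2) ξ₂ = 261.2 → ξ₂ = 30.33 mol/min, ξ₁ = 100.3 mol/min.
Outlet amounts (n = n₀ + Σ ν·ξ):
  E: 583 − 2(100.3) − 2(30.33) = 321.8
  H: 0 + 2(100.3) = 200.5
  F: 0 + 1(30.33) = 30.33
  D: 0 + 1(30.33) = 30.33

ξ₂ = 30.3 mol/min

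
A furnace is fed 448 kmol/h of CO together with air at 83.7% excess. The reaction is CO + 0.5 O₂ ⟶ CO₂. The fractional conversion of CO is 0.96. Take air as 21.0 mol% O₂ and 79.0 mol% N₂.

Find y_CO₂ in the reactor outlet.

Stoichiometric O₂ = 0.5 × 448 = 224 kmol/h; O₂ fed = 224 × 1.837 = 411.5 kmol/h.
N₂ fed = 411.5 × 79/21 = 1548 kmol/h.
Fuel reacted = 0.96 × 448 → ξ = 430.1 kmol/h.
Outlet (n = n₀ + ν ξ):
  CO: 448 − 1(430.1) = 17.92
  O₂: 411.5 − 0.5(430.1) = 196.4
  N₂: 1548 (inert)
  CO₂: 0 + 1(430.1) = 430.1
Total out = 2192 kmol/h; y_CO₂ = 430.1 / 2192 = 0.1962.

0.196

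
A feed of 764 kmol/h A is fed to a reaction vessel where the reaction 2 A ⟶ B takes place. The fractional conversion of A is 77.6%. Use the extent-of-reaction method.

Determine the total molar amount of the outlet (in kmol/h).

A reacted = 0.776 × 764 = 592.9 kmol/h; ν_A = −2, so ξ = 592.9/2 = 296.4 kmol/h.
Outlet amounts (n = n₀ + ν ξ):
  A: 764 − 2(296.4) = 171.1
  B: 0 + 1(296.4) = 296.4
Total out = 171.1 + 296.4 = 467.6 kmol/h.

468 kmol/h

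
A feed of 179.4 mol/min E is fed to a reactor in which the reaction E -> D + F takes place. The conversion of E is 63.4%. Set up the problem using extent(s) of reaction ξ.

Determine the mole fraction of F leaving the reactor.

0.388

E reacted = 0.634 × 179.4 = 113.7 mol/min; ν_E = −1, so ξ = 113.7/1 = 113.7 mol/min.
Outlet amounts (n = n₀ + ν ξ):
  E: 179.4 − 1(113.7) = 65.66
  D: 0 + 1(113.7) = 113.7
  F: 0 + 1(113.7) = 113.7
Total out = 293.1 mol/min; y_F = 113.7 / 293.1 = 0.388.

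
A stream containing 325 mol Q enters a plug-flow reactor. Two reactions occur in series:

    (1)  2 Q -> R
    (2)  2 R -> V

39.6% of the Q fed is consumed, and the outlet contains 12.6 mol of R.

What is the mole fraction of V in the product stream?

0.11

Conversion of Q: Q consumed = 2ξ₁ = 0.396 × 325 → ξ₁ = 64.35 mol.
R balance: n_R = 0 + 1ξ₁ − 2ξ₂ = 12.6 → ξ₂ = (1·64.35 − 12.6)/2 = 25.88 mol.
Outlet amounts (n = n₀ + Σ ν·ξ):
  Q: 325 − 2(64.35) = 196.3
  R: 0 + 1(64.35) − 2(25.88) = 12.6
  V: 0 + 1(25.88) = 25.88
Total out = 234.8 mol; y_V = 25.88 / 234.8 = 0.1102.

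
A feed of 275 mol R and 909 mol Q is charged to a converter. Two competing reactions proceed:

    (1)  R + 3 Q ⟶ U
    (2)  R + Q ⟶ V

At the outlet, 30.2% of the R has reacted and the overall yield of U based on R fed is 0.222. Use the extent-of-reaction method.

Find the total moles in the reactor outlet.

Yield of U: 1ξ₁ / 275 = 0.222 → ξ₁ = 61.05 mol.
Conversion of R: 1ξ₁ + 1ξ₂ = 0.302 × 275 = 83.05 → ξ₂ = 22 mol.
Outlet amounts (n = n₀ + Σ ν·ξ):
  R: 275 − 1(61.05) − 1(22) = 191.9
  Q: 909 − 3(61.05) − 1(22) = 703.9
  U: 0 + 1(61.05) = 61.05
  V: 0 + 1(22) = 22
Total out = 191.9 + 703.9 + 61.05 + 22 = 978.9 mol.

979 mol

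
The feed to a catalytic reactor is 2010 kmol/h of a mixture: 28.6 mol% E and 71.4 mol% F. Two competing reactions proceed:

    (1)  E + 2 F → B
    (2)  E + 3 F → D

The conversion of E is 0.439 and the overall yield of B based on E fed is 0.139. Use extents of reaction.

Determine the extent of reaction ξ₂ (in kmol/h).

ξ₂ = 172 kmol/h

Yield of B: 1ξ₁ / 574.9 = 0.139 → ξ₁ = 79.91 kmol/h.
Conversion of E: 1ξ₁ + 1ξ₂ = 0.439 × 574.9 = 252.4 → ξ₂ = 172.5 kmol/h.
Outlet amounts (n = n₀ + Σ ν·ξ):
  E: 574.9 − 1(79.91) − 1(172.5) = 322.5
  F: 1435 − 2(79.91) − 3(172.5) = 758
  B: 0 + 1(79.91) = 79.91
  D: 0 + 1(172.5) = 172.5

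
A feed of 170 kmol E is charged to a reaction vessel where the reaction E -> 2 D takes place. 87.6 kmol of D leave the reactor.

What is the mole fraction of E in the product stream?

For D: n = n₀ + 2ξ → 87.6 = 0 + 2ξ, giving ξ = 43.8 kmol.
Outlet amounts (n = n₀ + ν ξ):
  E: 170 − 1(43.8) = 126.2
  D: 0 + 2(43.8) = 87.6
Total out = 213.8 kmol; y_E = 126.2 / 213.8 = 0.5903.

0.59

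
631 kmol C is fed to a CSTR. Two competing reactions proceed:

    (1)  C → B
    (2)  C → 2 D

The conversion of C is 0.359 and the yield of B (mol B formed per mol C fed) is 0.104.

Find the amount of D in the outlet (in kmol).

Yield of B: 1ξ₁ / 631 = 0.104 → ξ₁ = 65.62 kmol.
Conversion of C: 1ξ₁ + 1ξ₂ = 0.359 × 631 = 226.5 → ξ₂ = 160.9 kmol.
Outlet amounts (n = n₀ + Σ ν·ξ):
  C: 631 − 1(65.62) − 1(160.9) = 404.5
  B: 0 + 1(65.62) = 65.62
  D: 0 + 2(160.9) = 321.8

322 kmol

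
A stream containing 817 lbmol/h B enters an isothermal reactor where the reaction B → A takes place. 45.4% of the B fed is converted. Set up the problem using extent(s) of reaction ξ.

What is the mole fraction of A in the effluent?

0.454

B reacted = 0.454 × 817 = 370.9 lbmol/h; ν_B = −1, so ξ = 370.9/1 = 370.9 lbmol/h.
Outlet amounts (n = n₀ + ν ξ):
  B: 817 − 1(370.9) = 446.1
  A: 0 + 1(370.9) = 370.9
Total out = 817 lbmol/h; y_A = 370.9 / 817 = 0.454.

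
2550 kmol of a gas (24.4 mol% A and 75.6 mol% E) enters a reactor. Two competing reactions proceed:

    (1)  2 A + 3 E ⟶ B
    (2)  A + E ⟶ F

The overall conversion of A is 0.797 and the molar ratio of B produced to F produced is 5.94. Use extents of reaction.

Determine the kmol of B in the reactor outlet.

229 kmol

Conversion of A: A consumed = 0.797 × 622.2 = 495.9 kmol = 2ξ₁ + 1ξ₂.
Selectivity: 1ξ₁ / (1ξ₂) = 5.94 → ξ₁ = 5.94 ξ₂.
Substitute: (2·5.94 + 1) ξ₂ = 495.9 → ξ₂ = 38.5 kmol, ξ₁ = 228.7 kmol.
Outlet amounts (n = n₀ + Σ ν·ξ):
  A: 622.2 − 2(228.7) − 1(38.5) = 126.3
  E: 1928 − 3(228.7) − 1(38.5) = 1203
  B: 0 + 1(228.7) = 228.7
  F: 0 + 1(38.5) = 38.5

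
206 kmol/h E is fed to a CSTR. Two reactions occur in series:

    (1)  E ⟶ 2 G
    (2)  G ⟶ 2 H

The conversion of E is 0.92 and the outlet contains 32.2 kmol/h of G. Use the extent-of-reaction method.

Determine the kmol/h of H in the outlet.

694 kmol/h

Conversion of E: E consumed = 1ξ₁ = 0.92 × 206 → ξ₁ = 189.5 kmol/h.
G balance: n_G = 0 + 2ξ₁ − 1ξ₂ = 32.2 → ξ₂ = (2·189.5 − 32.2)/1 = 346.8 kmol/h.
Outlet amounts (n = n₀ + Σ ν·ξ):
  E: 206 − 1(189.5) = 16.48
  G: 0 + 2(189.5) − 1(346.8) = 32.2
  H: 0 + 2(346.8) = 693.7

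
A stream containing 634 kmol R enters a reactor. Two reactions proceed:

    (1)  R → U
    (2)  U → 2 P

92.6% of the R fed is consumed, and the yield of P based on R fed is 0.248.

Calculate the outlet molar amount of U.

Conversion of R: R consumed = 1ξ₁ = 0.926 × 634 → ξ₁ = 587.1 kmol.
Yield of P: 2ξ₂ / 634 = 0.248 → ξ₂ = 78.62 kmol.
Outlet amounts (n = n₀ + Σ ν·ξ):
  R: 634 − 1(587.1) = 46.92
  U: 0 + 1(587.1) − 1(78.62) = 508.5
  P: 0 + 2(78.62) = 157.2

508 kmol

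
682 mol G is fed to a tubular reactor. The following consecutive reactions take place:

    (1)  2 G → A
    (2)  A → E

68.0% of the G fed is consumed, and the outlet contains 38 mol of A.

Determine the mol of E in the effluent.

Conversion of G: G consumed = 2ξ₁ = 0.68 × 682 → ξ₁ = 231.9 mol.
A balance: n_A = 0 + 1ξ₁ − 1ξ₂ = 38 → ξ₂ = (1·231.9 − 38)/1 = 193.9 mol.
Outlet amounts (n = n₀ + Σ ν·ξ):
  G: 682 − 2(231.9) = 218.2
  A: 0 + 1(231.9) − 1(193.9) = 38
  E: 0 + 1(193.9) = 193.9

194 mol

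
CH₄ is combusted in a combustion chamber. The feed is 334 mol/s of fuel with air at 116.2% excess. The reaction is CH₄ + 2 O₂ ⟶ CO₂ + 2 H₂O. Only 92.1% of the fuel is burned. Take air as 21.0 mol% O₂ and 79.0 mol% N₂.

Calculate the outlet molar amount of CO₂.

Stoichiometric O₂ = 2 × 334 = 668 mol/s; O₂ fed = 668 × 2.162 = 1444 mol/s.
N₂ fed = 1444 × 79/21 = 5433 mol/s.
Fuel reacted = 0.921 × 334 → ξ = 307.6 mol/s.
Outlet (n = n₀ + ν ξ):
  CH₄: 334 − 1(307.6) = 26.39
  O₂: 1444 − 2(307.6) = 829
  N₂: 5433 (inert)
  CO₂: 0 + 1(307.6) = 307.6
  H₂O: 0 + 2(307.6) = 615.2

308 mol/s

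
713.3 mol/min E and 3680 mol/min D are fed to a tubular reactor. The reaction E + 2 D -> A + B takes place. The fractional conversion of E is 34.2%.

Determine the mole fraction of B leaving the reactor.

E reacted = 0.342 × 713.3 = 243.9 mol/min; ν_E = −1, so ξ = 243.9/1 = 243.9 mol/min.
Outlet amounts (n = n₀ + ν ξ):
  E: 713.3 − 1(243.9) = 469.4
  D: 3680 − 2(243.9) = 3192
  A: 0 + 1(243.9) = 243.9
  B: 0 + 1(243.9) = 243.9
Total out = 4149 mol/min; y_B = 243.9 / 4149 = 0.05879.

0.0588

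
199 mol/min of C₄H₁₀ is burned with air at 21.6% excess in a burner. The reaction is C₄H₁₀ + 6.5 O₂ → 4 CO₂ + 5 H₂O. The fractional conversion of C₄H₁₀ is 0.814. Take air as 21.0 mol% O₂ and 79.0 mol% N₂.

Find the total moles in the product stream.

Stoichiometric O₂ = 6.5 × 199 = 1294 mol/min; O₂ fed = 1294 × 1.216 = 1573 mol/min.
N₂ fed = 1573 × 79/21 = 5917 mol/min.
Fuel reacted = 0.814 × 199 → ξ = 162 mol/min.
Outlet (n = n₀ + ν ξ):
  C₄H₁₀: 199 − 1(162) = 37.01
  O₂: 1573 − 6.5(162) = 520
  N₂: 5917 (inert)
  CO₂: 0 + 4(162) = 647.9
  H₂O: 0 + 5(162) = 809.9
Total out = 37.01 + 520 + 5917 + 647.9 + 809.9 = 7932 mol/min.

7930 mol/min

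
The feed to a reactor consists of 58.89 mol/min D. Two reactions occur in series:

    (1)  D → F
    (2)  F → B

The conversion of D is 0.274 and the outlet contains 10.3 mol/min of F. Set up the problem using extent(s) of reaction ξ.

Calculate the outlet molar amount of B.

5.84 mol/min

Conversion of D: D consumed = 1ξ₁ = 0.274 × 58.89 → ξ₁ = 16.14 mol/min.
F balance: n_F = 0 + 1ξ₁ − 1ξ₂ = 10.3 → ξ₂ = (1·16.14 − 10.3)/1 = 5.836 mol/min.
Outlet amounts (n = n₀ + Σ ν·ξ):
  D: 58.89 − 1(16.14) = 42.75
  F: 0 + 1(16.14) − 1(5.836) = 10.3
  B: 0 + 1(5.836) = 5.836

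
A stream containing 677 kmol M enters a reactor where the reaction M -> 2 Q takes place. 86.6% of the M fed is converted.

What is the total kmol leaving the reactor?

M reacted = 0.866 × 677 = 586.3 kmol; ν_M = −1, so ξ = 586.3/1 = 586.3 kmol.
Outlet amounts (n = n₀ + ν ξ):
  M: 677 − 1(586.3) = 90.72
  Q: 0 + 2(586.3) = 1173
Total out = 90.72 + 1173 = 1263 kmol.

1260 kmol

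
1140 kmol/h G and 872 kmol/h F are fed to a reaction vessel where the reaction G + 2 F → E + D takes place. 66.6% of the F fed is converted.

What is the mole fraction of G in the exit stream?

0.494

F reacted = 0.666 × 872 = 580.8 kmol/h; ν_F = −2, so ξ = 580.8/2 = 290.4 kmol/h.
Outlet amounts (n = n₀ + ν ξ):
  G: 1140 − 1(290.4) = 849.6
  F: 872 − 2(290.4) = 291.2
  E: 0 + 1(290.4) = 290.4
  D: 0 + 1(290.4) = 290.4
Total out = 1722 kmol/h; y_G = 849.6 / 1722 = 0.4935.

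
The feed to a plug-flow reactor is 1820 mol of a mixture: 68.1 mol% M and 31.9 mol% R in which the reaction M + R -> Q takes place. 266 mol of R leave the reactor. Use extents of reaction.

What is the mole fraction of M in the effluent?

0.614

For R: n = n₀ − 1ξ → 266 = 580.6 − 1ξ, giving ξ = 314.6 mol.
Outlet amounts (n = n₀ + ν ξ):
  M: 1239 − 1(314.6) = 924.8
  R: 580.6 − 1(314.6) = 266
  Q: 0 + 1(314.6) = 314.6
Total out = 1505 mol; y_M = 924.8 / 1505 = 0.6143.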